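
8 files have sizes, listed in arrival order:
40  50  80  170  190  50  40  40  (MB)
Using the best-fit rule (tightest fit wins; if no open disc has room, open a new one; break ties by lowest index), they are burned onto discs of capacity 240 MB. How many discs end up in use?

3

  40 → disc 1 (new)  [load 40/240]
  50 → disc 1  [load 90/240]
  80 → disc 1  [load 170/240]
  170 → disc 2 (new)  [load 170/240]
  190 → disc 3 (new)  [load 190/240]
  50 → disc 3  [load 240/240]
  40 → disc 1  [load 210/240]
  40 → disc 2  [load 210/240]
3 discs opened.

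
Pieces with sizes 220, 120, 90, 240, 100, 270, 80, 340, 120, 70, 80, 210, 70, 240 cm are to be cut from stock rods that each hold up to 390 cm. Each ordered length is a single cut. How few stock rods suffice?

Total = 340 + 270 + 240 + 240 + 220 + 210 + 120 + 120 + 100 + 90 + 80 + 80 + 70 + 70 = 2250 cm.
Lower bound: ⌈2250/390⌉ = 6 stock rods.
A packing using 6 stock rods:
  stock rod 1: 340 = 340
  stock rod 2: 270 + 120 = 390
  stock rod 3: 240 + 120 = 360
  stock rod 4: 240 + 80 + 70 = 390
  stock rod 5: 220 + 100 + 70 = 390
  stock rod 6: 210 + 90 + 80 = 380
This matches the lower bound, so 6 is optimal.

6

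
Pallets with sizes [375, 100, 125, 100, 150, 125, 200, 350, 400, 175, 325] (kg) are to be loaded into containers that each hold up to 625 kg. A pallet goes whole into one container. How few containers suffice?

4

Total = 400 + 375 + 350 + 325 + 200 + 175 + 150 + 125 + 125 + 100 + 100 = 2425 kg.
Lower bound: ⌈2425/625⌉ = 4 containers.
A packing using 4 containers:
  container 1: 400 + 200 = 600
  container 2: 375 + 150 + 100 = 625
  container 3: 350 + 175 + 100 = 625
  container 4: 325 + 125 + 125 = 575
This matches the lower bound, so 4 is optimal.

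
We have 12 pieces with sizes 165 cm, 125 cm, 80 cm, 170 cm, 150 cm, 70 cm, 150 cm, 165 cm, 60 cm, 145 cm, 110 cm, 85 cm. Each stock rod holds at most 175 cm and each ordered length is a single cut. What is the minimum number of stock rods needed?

Total = 170 + 165 + 165 + 150 + 150 + 145 + 125 + 110 + 85 + 80 + 70 + 60 = 1475 cm.
Lower bound: ⌈1475/175⌉ = 9 stock rods.
A packing using 10 stock rods:
  stock rod 1: 170 = 170
  stock rod 2: 165 = 165
  stock rod 3: 165 = 165
  stock rod 4: 150 = 150
  stock rod 5: 150 = 150
  stock rod 6: 145 = 145
  stock rod 7: 125 = 125
  stock rod 8: 110 + 60 = 170
  stock rod 9: 85 + 80 = 165
  stock rod 10: 70 = 70
No arrangement into 9 stock rods stays within capacity, so 10 is optimal.

10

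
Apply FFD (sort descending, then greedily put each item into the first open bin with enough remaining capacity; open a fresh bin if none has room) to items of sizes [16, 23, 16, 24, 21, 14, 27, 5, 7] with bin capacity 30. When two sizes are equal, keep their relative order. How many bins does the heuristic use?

6

Sorted descending: 27, 24, 23, 21, 16, 16, 14, 7, 5.
  27 → bin 1 (new)  [load 27/30]
  24 → bin 2 (new)  [load 24/30]
  23 → bin 3 (new)  [load 23/30]
  21 → bin 4 (new)  [load 21/30]
  16 → bin 5 (new)  [load 16/30]
  16 → bin 6 (new)  [load 16/30]
  14 → bin 5  [load 30/30]
  7 → bin 3  [load 30/30]
  5 → bin 2  [load 29/30]
6 bins opened.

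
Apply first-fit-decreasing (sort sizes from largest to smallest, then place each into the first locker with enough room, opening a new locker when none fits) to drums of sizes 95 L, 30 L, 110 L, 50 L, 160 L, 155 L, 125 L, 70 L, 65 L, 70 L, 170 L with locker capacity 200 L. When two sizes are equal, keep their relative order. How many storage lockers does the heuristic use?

Sorted descending: 170, 160, 155, 125, 110, 95, 70, 70, 65, 50, 30.
  170 → locker 1 (new)  [load 170/200]
  160 → locker 2 (new)  [load 160/200]
  155 → locker 3 (new)  [load 155/200]
  125 → locker 4 (new)  [load 125/200]
  110 → locker 5 (new)  [load 110/200]
  95 → locker 6 (new)  [load 95/200]
  70 → locker 4  [load 195/200]
  70 → locker 5  [load 180/200]
  65 → locker 6  [load 160/200]
  50 → locker 7 (new)  [load 50/200]
  30 → locker 1  [load 200/200]
7 storage lockers opened.

7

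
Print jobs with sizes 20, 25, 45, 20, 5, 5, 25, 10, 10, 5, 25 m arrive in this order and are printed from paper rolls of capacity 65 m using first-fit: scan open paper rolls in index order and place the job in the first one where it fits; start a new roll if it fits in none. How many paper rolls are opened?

3

  20 → roll 1 (new)  [load 20/65]
  25 → roll 1  [load 45/65]
  45 → roll 2 (new)  [load 45/65]
  20 → roll 1  [load 65/65]
  5 → roll 2  [load 50/65]
  5 → roll 2  [load 55/65]
  25 → roll 3 (new)  [load 25/65]
  10 → roll 2  [load 65/65]
  10 → roll 3  [load 35/65]
  5 → roll 3  [load 40/65]
  25 → roll 3  [load 65/65]
3 paper rolls opened.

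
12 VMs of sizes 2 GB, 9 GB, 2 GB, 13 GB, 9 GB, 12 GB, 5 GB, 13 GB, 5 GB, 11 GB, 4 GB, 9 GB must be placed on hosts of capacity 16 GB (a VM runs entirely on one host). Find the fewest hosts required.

7

Total = 13 + 13 + 12 + 11 + 9 + 9 + 9 + 5 + 5 + 4 + 2 + 2 = 94 GB.
Lower bound: ⌈94/16⌉ = 6 hosts.
Also, 7 VMs each exceed 8 GB, and no two of those can share a host, so at least 7 hosts are needed.
A packing using 7 hosts:
  host 1: 13 + 2 = 15
  host 2: 13 + 2 = 15
  host 3: 12 + 4 = 16
  host 4: 11 + 5 = 16
  host 5: 9 + 5 = 14
  host 6: 9 = 9
  host 7: 9 = 9
This matches the lower bound, so 7 is optimal.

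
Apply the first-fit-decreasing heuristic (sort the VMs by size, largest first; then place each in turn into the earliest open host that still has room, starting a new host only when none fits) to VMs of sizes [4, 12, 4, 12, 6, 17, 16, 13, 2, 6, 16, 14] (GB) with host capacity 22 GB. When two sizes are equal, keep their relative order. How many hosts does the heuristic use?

7

Sorted descending: 17, 16, 16, 14, 13, 12, 12, 6, 6, 4, 4, 2.
  17 → host 1 (new)  [load 17/22]
  16 → host 2 (new)  [load 16/22]
  16 → host 3 (new)  [load 16/22]
  14 → host 4 (new)  [load 14/22]
  13 → host 5 (new)  [load 13/22]
  12 → host 6 (new)  [load 12/22]
  12 → host 7 (new)  [load 12/22]
  6 → host 2  [load 22/22]
  6 → host 3  [load 22/22]
  4 → host 1  [load 21/22]
  4 → host 4  [load 18/22]
  2 → host 4  [load 20/22]
7 hosts opened.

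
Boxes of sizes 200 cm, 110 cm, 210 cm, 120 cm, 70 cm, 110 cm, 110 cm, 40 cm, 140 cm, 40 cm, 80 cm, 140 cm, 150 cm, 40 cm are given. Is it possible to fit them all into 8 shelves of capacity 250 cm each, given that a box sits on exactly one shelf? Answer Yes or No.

A valid assignment using 7 shelves:
  shelf 1: 210 + 40 = 250
  shelf 2: 200 + 40 = 240
  shelf 3: 150 + 80 = 230
  shelf 4: 140 + 110 = 250
  shelf 5: 140 + 110 = 250
  shelf 6: 120 + 110 = 230
  shelf 7: 70 + 40 = 110
That uses only 7 ≤ 8, so 8 shelves are enough.

Yes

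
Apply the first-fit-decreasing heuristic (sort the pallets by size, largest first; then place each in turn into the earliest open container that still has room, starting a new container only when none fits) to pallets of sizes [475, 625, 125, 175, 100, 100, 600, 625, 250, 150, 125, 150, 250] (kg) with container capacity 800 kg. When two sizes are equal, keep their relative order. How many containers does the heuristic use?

5

Sorted descending: 625, 625, 600, 475, 250, 250, 175, 150, 150, 125, 125, 100, 100.
  625 → container 1 (new)  [load 625/800]
  625 → container 2 (new)  [load 625/800]
  600 → container 3 (new)  [load 600/800]
  475 → container 4 (new)  [load 475/800]
  250 → container 4  [load 725/800]
  250 → container 5 (new)  [load 250/800]
  175 → container 1  [load 800/800]
  150 → container 2  [load 775/800]
  150 → container 3  [load 750/800]
  125 → container 5  [load 375/800]
  125 → container 5  [load 500/800]
  100 → container 5  [load 600/800]
  100 → container 5  [load 700/800]
5 containers opened.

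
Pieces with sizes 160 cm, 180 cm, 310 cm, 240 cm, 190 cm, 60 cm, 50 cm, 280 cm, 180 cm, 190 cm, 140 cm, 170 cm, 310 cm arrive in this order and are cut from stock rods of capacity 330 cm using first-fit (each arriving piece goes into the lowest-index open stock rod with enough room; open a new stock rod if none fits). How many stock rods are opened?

  160 → stock rod 1 (new)  [load 160/330]
  180 → stock rod 2 (new)  [load 180/330]
  310 → stock rod 3 (new)  [load 310/330]
  240 → stock rod 4 (new)  [load 240/330]
  190 → stock rod 5 (new)  [load 190/330]
  60 → stock rod 1  [load 220/330]
  50 → stock rod 1  [load 270/330]
  280 → stock rod 6 (new)  [load 280/330]
  180 → stock rod 7 (new)  [load 180/330]
  190 → stock rod 8 (new)  [load 190/330]
  140 → stock rod 2  [load 320/330]
  170 → stock rod 9 (new)  [load 170/330]
  310 → stock rod 10 (new)  [load 310/330]
10 stock rods opened.

10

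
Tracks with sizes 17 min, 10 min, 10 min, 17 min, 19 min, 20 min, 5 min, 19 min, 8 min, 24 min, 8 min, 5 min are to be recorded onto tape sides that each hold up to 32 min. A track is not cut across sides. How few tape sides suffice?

6

Total = 24 + 20 + 19 + 19 + 17 + 17 + 10 + 10 + 8 + 8 + 5 + 5 = 162 min.
Lower bound: ⌈162/32⌉ = 6 tape sides.
A packing using 6 tape sides:
  side 1: 24 + 8 = 32
  side 2: 20 + 10 = 30
  side 3: 19 + 10 = 29
  side 4: 19 + 8 + 5 = 32
  side 5: 17 + 5 = 22
  side 6: 17 = 17
This matches the lower bound, so 6 is optimal.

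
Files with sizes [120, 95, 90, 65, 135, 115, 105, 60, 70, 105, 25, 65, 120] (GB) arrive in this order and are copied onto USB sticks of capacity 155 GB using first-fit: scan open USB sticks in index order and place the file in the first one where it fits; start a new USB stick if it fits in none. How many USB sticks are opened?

9

  120 → USB stick 1 (new)  [load 120/155]
  95 → USB stick 2 (new)  [load 95/155]
  90 → USB stick 3 (new)  [load 90/155]
  65 → USB stick 3  [load 155/155]
  135 → USB stick 4 (new)  [load 135/155]
  115 → USB stick 5 (new)  [load 115/155]
  105 → USB stick 6 (new)  [load 105/155]
  60 → USB stick 2  [load 155/155]
  70 → USB stick 7 (new)  [load 70/155]
  105 → USB stick 8 (new)  [load 105/155]
  25 → USB stick 1  [load 145/155]
  65 → USB stick 7  [load 135/155]
  120 → USB stick 9 (new)  [load 120/155]
9 USB sticks opened.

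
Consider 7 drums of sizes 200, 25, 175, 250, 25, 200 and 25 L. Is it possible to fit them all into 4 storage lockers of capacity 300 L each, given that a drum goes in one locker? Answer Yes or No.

Yes

A valid assignment using 4 storage lockers:
  locker 1: 250 + 25 + 25 = 300
  locker 2: 200 + 25 = 225
  locker 3: 200 = 200
  locker 4: 175 = 175
Every load is within 300 L, so 4 storage lockers suffice.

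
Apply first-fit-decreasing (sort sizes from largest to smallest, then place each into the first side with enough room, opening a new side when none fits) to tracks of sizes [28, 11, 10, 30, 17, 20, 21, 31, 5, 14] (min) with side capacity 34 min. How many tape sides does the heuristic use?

6

Sorted descending: 31, 30, 28, 21, 20, 17, 14, 11, 10, 5.
  31 → side 1 (new)  [load 31/34]
  30 → side 2 (new)  [load 30/34]
  28 → side 3 (new)  [load 28/34]
  21 → side 4 (new)  [load 21/34]
  20 → side 5 (new)  [load 20/34]
  17 → side 6 (new)  [load 17/34]
  14 → side 5  [load 34/34]
  11 → side 4  [load 32/34]
  10 → side 6  [load 27/34]
  5 → side 3  [load 33/34]
6 tape sides opened.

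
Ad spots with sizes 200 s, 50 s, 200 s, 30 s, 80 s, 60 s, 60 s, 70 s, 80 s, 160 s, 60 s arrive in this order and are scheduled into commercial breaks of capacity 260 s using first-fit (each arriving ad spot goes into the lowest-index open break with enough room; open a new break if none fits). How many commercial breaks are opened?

  200 → break 1 (new)  [load 200/260]
  50 → break 1  [load 250/260]
  200 → break 2 (new)  [load 200/260]
  30 → break 2  [load 230/260]
  80 → break 3 (new)  [load 80/260]
  60 → break 3  [load 140/260]
  60 → break 3  [load 200/260]
  70 → break 4 (new)  [load 70/260]
  80 → break 4  [load 150/260]
  160 → break 5 (new)  [load 160/260]
  60 → break 3  [load 260/260]
5 commercial breaks opened.

5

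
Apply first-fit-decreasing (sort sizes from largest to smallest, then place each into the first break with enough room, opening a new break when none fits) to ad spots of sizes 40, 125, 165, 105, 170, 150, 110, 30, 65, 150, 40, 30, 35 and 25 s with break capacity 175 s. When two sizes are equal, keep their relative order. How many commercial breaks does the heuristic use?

8

Sorted descending: 170, 165, 150, 150, 125, 110, 105, 65, 40, 40, 35, 30, 30, 25.
  170 → break 1 (new)  [load 170/175]
  165 → break 2 (new)  [load 165/175]
  150 → break 3 (new)  [load 150/175]
  150 → break 4 (new)  [load 150/175]
  125 → break 5 (new)  [load 125/175]
  110 → break 6 (new)  [load 110/175]
  105 → break 7 (new)  [load 105/175]
  65 → break 6  [load 175/175]
  40 → break 5  [load 165/175]
  40 → break 7  [load 145/175]
  35 → break 8 (new)  [load 35/175]
  30 → break 7  [load 175/175]
  30 → break 8  [load 65/175]
  25 → break 3  [load 175/175]
8 commercial breaks opened.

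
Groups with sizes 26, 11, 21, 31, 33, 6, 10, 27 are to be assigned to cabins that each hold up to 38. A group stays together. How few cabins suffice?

Total = 33 + 31 + 27 + 26 + 21 + 11 + 10 + 6 = 165.
Lower bound: ⌈165/38⌉ = 5 cabins.
A packing using 5 cabins:
  cabin 1: 33 = 33
  cabin 2: 31 + 6 = 37
  cabin 3: 27 + 11 = 38
  cabin 4: 26 + 10 = 36
  cabin 5: 21 = 21
This matches the lower bound, so 5 is optimal.

5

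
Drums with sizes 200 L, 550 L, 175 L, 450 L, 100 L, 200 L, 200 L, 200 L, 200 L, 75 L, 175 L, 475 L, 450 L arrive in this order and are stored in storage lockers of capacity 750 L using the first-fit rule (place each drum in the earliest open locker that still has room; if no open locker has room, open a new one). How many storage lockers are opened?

6

  200 → locker 1 (new)  [load 200/750]
  550 → locker 1  [load 750/750]
  175 → locker 2 (new)  [load 175/750]
  450 → locker 2  [load 625/750]
  100 → locker 2  [load 725/750]
  200 → locker 3 (new)  [load 200/750]
  200 → locker 3  [load 400/750]
  200 → locker 3  [load 600/750]
  200 → locker 4 (new)  [load 200/750]
  75 → locker 3  [load 675/750]
  175 → locker 4  [load 375/750]
  475 → locker 5 (new)  [load 475/750]
  450 → locker 6 (new)  [load 450/750]
6 storage lockers opened.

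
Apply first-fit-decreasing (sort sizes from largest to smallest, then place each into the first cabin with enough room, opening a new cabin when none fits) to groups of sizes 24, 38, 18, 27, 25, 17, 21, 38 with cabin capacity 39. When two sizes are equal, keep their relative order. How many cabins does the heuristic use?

7

Sorted descending: 38, 38, 27, 25, 24, 21, 18, 17.
  38 → cabin 1 (new)  [load 38/39]
  38 → cabin 2 (new)  [load 38/39]
  27 → cabin 3 (new)  [load 27/39]
  25 → cabin 4 (new)  [load 25/39]
  24 → cabin 5 (new)  [load 24/39]
  21 → cabin 6 (new)  [load 21/39]
  18 → cabin 6  [load 39/39]
  17 → cabin 7 (new)  [load 17/39]
7 cabins opened.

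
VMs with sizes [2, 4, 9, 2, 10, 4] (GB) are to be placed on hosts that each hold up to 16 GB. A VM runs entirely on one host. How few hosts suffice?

Total = 10 + 9 + 4 + 4 + 2 + 2 = 31 GB.
Lower bound: ⌈31/16⌉ = 2 hosts.
A packing using 2 hosts:
  host 1: 10 + 4 + 2 = 16
  host 2: 9 + 4 + 2 = 15
This matches the lower bound, so 2 is optimal.

2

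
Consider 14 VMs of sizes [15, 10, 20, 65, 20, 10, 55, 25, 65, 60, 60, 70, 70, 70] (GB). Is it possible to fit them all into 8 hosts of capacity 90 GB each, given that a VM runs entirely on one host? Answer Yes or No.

A valid assignment using 8 hosts:
  host 1: 70 + 20 = 90
  host 2: 70 + 20 = 90
  host 3: 70 + 15 = 85
  host 4: 65 + 25 = 90
  host 5: 65 + 10 + 10 = 85
  host 6: 60 = 60
  host 7: 60 = 60
  host 8: 55 = 55
Every load is within 90 GB, so 8 hosts suffice.

Yes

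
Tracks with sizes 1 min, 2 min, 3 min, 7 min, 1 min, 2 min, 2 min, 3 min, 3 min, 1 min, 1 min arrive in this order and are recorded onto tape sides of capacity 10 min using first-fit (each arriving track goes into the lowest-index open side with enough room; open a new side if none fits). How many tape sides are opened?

3

  1 → side 1 (new)  [load 1/10]
  2 → side 1  [load 3/10]
  3 → side 1  [load 6/10]
  7 → side 2 (new)  [load 7/10]
  1 → side 1  [load 7/10]
  2 → side 1  [load 9/10]
  2 → side 2  [load 9/10]
  3 → side 3 (new)  [load 3/10]
  3 → side 3  [load 6/10]
  1 → side 1  [load 10/10]
  1 → side 2  [load 10/10]
3 tape sides opened.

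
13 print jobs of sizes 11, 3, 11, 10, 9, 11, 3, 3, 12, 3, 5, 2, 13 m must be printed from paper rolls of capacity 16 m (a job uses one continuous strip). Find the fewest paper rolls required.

7

Total = 13 + 12 + 11 + 11 + 11 + 10 + 9 + 5 + 3 + 3 + 3 + 3 + 2 = 96 m.
Lower bound: ⌈96/16⌉ = 6 paper rolls.
Also, 7 print jobs each exceed 8 m, and no two of those can share a roll, so at least 7 paper rolls are needed.
A packing using 7 paper rolls:
  roll 1: 13 + 3 = 16
  roll 2: 12 + 3 = 15
  roll 3: 11 + 5 = 16
  roll 4: 11 + 3 + 2 = 16
  roll 5: 11 + 3 = 14
  roll 6: 10 = 10
  roll 7: 9 = 9
This matches the lower bound, so 7 is optimal.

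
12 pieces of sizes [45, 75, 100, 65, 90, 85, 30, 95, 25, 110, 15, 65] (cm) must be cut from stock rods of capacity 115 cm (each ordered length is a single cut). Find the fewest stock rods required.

Total = 110 + 100 + 95 + 90 + 85 + 75 + 65 + 65 + 45 + 30 + 25 + 15 = 800 cm.
Lower bound: ⌈800/115⌉ = 7 stock rods.
Also, 8 pieces each exceed 115/2 cm, and no two of those can share a stock rod, so at least 8 stock rods are needed.
A packing using 8 stock rods:
  stock rod 1: 110 = 110
  stock rod 2: 100 + 15 = 115
  stock rod 3: 95 = 95
  stock rod 4: 90 + 25 = 115
  stock rod 5: 85 + 30 = 115
  stock rod 6: 75 = 75
  stock rod 7: 65 + 45 = 110
  stock rod 8: 65 = 65
This matches the lower bound, so 8 is optimal.

8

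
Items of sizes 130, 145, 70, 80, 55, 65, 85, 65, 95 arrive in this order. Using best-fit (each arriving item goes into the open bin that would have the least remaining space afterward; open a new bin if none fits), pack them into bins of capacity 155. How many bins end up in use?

6

  130 → bin 1 (new)  [load 130/155]
  145 → bin 2 (new)  [load 145/155]
  70 → bin 3 (new)  [load 70/155]
  80 → bin 3  [load 150/155]
  55 → bin 4 (new)  [load 55/155]
  65 → bin 4  [load 120/155]
  85 → bin 5 (new)  [load 85/155]
  65 → bin 5  [load 150/155]
  95 → bin 6 (new)  [load 95/155]
6 bins opened.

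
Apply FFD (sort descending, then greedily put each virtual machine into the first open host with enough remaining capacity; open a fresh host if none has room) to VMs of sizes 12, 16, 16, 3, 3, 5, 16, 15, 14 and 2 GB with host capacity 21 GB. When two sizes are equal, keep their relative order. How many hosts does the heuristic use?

Sorted descending: 16, 16, 16, 15, 14, 12, 5, 3, 3, 2.
  16 → host 1 (new)  [load 16/21]
  16 → host 2 (new)  [load 16/21]
  16 → host 3 (new)  [load 16/21]
  15 → host 4 (new)  [load 15/21]
  14 → host 5 (new)  [load 14/21]
  12 → host 6 (new)  [load 12/21]
  5 → host 1  [load 21/21]
  3 → host 2  [load 19/21]
  3 → host 3  [load 19/21]
  2 → host 2  [load 21/21]
6 hosts opened.

6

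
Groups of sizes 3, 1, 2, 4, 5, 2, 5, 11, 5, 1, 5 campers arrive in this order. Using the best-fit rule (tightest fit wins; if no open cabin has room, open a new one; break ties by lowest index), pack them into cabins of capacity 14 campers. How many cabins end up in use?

4

  3 → cabin 1 (new)  [load 3/14]
  1 → cabin 1  [load 4/14]
  2 → cabin 1  [load 6/14]
  4 → cabin 1  [load 10/14]
  5 → cabin 2 (new)  [load 5/14]
  2 → cabin 1  [load 12/14]
  5 → cabin 2  [load 10/14]
  11 → cabin 3 (new)  [load 11/14]
  5 → cabin 4 (new)  [load 5/14]
  1 → cabin 1  [load 13/14]
  5 → cabin 4  [load 10/14]
4 cabins opened.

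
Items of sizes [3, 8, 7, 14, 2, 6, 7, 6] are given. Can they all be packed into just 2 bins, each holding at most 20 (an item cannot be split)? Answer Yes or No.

Total = 53; ⌈53/20⌉ = 3.
At least 3 bins are required, but only 2 are allowed.

No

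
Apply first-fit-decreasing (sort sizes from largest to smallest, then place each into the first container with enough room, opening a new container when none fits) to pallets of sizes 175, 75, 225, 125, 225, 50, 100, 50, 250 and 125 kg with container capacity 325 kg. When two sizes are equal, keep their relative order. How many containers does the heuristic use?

5

Sorted descending: 250, 225, 225, 175, 125, 125, 100, 75, 50, 50.
  250 → container 1 (new)  [load 250/325]
  225 → container 2 (new)  [load 225/325]
  225 → container 3 (new)  [load 225/325]
  175 → container 4 (new)  [load 175/325]
  125 → container 4  [load 300/325]
  125 → container 5 (new)  [load 125/325]
  100 → container 2  [load 325/325]
  75 → container 1  [load 325/325]
  50 → container 3  [load 275/325]
  50 → container 3  [load 325/325]
5 containers opened.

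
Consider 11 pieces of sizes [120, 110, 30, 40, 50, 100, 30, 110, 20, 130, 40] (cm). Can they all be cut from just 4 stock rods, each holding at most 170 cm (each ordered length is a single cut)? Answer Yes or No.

Total = 780 cm; ⌈780/170⌉ = 5.
At least 5 stock rods are required, but only 4 are allowed.

No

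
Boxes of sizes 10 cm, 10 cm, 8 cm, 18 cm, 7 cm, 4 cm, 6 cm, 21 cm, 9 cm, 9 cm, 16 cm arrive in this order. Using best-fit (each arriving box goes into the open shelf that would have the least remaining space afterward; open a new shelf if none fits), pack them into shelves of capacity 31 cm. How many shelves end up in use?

5

  10 → shelf 1 (new)  [load 10/31]
  10 → shelf 1  [load 20/31]
  8 → shelf 1  [load 28/31]
  18 → shelf 2 (new)  [load 18/31]
  7 → shelf 2  [load 25/31]
  4 → shelf 2  [load 29/31]
  6 → shelf 3 (new)  [load 6/31]
  21 → shelf 3  [load 27/31]
  9 → shelf 4 (new)  [load 9/31]
  9 → shelf 4  [load 18/31]
  16 → shelf 5 (new)  [load 16/31]
5 shelves opened.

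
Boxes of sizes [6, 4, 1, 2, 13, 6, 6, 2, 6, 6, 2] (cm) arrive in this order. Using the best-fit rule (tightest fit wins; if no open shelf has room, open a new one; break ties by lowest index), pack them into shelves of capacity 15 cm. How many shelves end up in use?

4

  6 → shelf 1 (new)  [load 6/15]
  4 → shelf 1  [load 10/15]
  1 → shelf 1  [load 11/15]
  2 → shelf 1  [load 13/15]
  13 → shelf 2 (new)  [load 13/15]
  6 → shelf 3 (new)  [load 6/15]
  6 → shelf 3  [load 12/15]
  2 → shelf 1  [load 15/15]
  6 → shelf 4 (new)  [load 6/15]
  6 → shelf 4  [load 12/15]
  2 → shelf 2  [load 15/15]
4 shelves opened.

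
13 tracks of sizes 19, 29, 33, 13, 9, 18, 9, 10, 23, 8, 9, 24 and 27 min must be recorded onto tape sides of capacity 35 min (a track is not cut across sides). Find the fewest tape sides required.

8

Total = 33 + 29 + 27 + 24 + 23 + 19 + 18 + 13 + 10 + 9 + 9 + 9 + 8 = 231 min.
Lower bound: ⌈231/35⌉ = 7 tape sides.
A packing using 8 tape sides:
  side 1: 33 = 33
  side 2: 29 = 29
  side 3: 27 + 8 = 35
  side 4: 24 + 10 = 34
  side 5: 23 + 9 = 32
  side 6: 19 + 13 = 32
  side 7: 18 + 9 = 27
  side 8: 9 = 9
No arrangement into 7 tape sides stays within capacity, so 8 is optimal.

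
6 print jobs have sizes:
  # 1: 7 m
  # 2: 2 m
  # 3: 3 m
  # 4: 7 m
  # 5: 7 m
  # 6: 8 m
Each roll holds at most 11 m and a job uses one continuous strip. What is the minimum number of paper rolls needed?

4

Total = 8 + 7 + 7 + 7 + 3 + 2 = 34 m.
Lower bound: ⌈34/11⌉ = 4 paper rolls.
A packing using 4 paper rolls:
  roll 1: 8 + 3 = 11
  roll 2: 7 + 2 = 9
  roll 3: 7 = 7
  roll 4: 7 = 7
This matches the lower bound, so 4 is optimal.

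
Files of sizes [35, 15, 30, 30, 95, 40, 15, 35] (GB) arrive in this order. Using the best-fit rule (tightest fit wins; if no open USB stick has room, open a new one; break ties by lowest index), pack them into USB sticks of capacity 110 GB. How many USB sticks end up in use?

3

  35 → USB stick 1 (new)  [load 35/110]
  15 → USB stick 1  [load 50/110]
  30 → USB stick 1  [load 80/110]
  30 → USB stick 1  [load 110/110]
  95 → USB stick 2 (new)  [load 95/110]
  40 → USB stick 3 (new)  [load 40/110]
  15 → USB stick 2  [load 110/110]
  35 → USB stick 3  [load 75/110]
3 USB sticks opened.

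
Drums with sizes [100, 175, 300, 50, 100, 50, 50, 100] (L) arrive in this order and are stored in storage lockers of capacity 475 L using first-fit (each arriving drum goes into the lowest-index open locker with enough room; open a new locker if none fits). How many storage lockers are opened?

  100 → locker 1 (new)  [load 100/475]
  175 → locker 1  [load 275/475]
  300 → locker 2 (new)  [load 300/475]
  50 → locker 1  [load 325/475]
  100 → locker 1  [load 425/475]
  50 → locker 1  [load 475/475]
  50 → locker 2  [load 350/475]
  100 → locker 2  [load 450/475]
2 storage lockers opened.

2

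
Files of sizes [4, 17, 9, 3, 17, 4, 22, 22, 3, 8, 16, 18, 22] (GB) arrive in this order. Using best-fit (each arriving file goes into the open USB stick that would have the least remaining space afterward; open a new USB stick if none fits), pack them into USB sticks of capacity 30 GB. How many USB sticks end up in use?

  4 → USB stick 1 (new)  [load 4/30]
  17 → USB stick 1  [load 21/30]
  9 → USB stick 1  [load 30/30]
  3 → USB stick 2 (new)  [load 3/30]
  17 → USB stick 2  [load 20/30]
  4 → USB stick 2  [load 24/30]
  22 → USB stick 3 (new)  [load 22/30]
  22 → USB stick 4 (new)  [load 22/30]
  3 → USB stick 2  [load 27/30]
  8 → USB stick 3  [load 30/30]
  16 → USB stick 5 (new)  [load 16/30]
  18 → USB stick 6 (new)  [load 18/30]
  22 → USB stick 7 (new)  [load 22/30]
7 USB sticks opened.

7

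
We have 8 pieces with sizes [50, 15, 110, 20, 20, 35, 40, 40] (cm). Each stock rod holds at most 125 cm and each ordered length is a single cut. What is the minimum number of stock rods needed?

Total = 110 + 50 + 40 + 40 + 35 + 20 + 20 + 15 = 330 cm.
Lower bound: ⌈330/125⌉ = 3 stock rods.
A packing using 3 stock rods:
  stock rod 1: 110 + 15 = 125
  stock rod 2: 50 + 40 + 35 = 125
  stock rod 3: 40 + 20 + 20 = 80
This matches the lower bound, so 3 is optimal.

3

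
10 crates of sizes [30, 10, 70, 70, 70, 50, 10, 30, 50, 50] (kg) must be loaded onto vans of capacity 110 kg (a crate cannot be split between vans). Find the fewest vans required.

Total = 70 + 70 + 70 + 50 + 50 + 50 + 30 + 30 + 10 + 10 = 440 kg.
Lower bound: ⌈440/110⌉ = 4 vans.
A packing using 5 vans:
  van 1: 70 + 30 + 10 = 110
  van 2: 70 + 30 + 10 = 110
  van 3: 70 = 70
  van 4: 50 + 50 = 100
  van 5: 50 = 50
No arrangement into 4 vans stays within capacity, so 5 is optimal.

5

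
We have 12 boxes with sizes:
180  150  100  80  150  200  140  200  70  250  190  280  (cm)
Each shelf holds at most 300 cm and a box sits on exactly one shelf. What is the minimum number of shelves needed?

8

Total = 280 + 250 + 200 + 200 + 190 + 180 + 150 + 150 + 140 + 100 + 80 + 70 = 1990 cm.
Lower bound: ⌈1990/300⌉ = 7 shelves.
A packing using 8 shelves:
  shelf 1: 280 = 280
  shelf 2: 250 = 250
  shelf 3: 200 + 100 = 300
  shelf 4: 200 + 80 = 280
  shelf 5: 190 + 70 = 260
  shelf 6: 180 = 180
  shelf 7: 150 + 150 = 300
  shelf 8: 140 = 140
No arrangement into 7 shelves stays within capacity, so 8 is optimal.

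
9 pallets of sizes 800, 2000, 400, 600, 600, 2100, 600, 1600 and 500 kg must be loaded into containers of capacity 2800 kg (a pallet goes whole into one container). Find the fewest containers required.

4

Total = 2100 + 2000 + 1600 + 800 + 600 + 600 + 600 + 500 + 400 = 9200 kg.
Lower bound: ⌈9200/2800⌉ = 4 containers.
A packing using 4 containers:
  container 1: 2100 + 600 = 2700
  container 2: 2000 + 800 = 2800
  container 3: 1600 + 600 + 600 = 2800
  container 4: 500 + 400 = 900
This matches the lower bound, so 4 is optimal.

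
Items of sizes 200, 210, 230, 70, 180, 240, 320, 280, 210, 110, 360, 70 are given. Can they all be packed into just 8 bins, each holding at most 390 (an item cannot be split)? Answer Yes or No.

A valid assignment using 8 bins:
  bin 1: 360 = 360
  bin 2: 320 + 70 = 390
  bin 3: 280 + 110 = 390
  bin 4: 240 + 70 = 310
  bin 5: 230 = 230
  bin 6: 210 + 180 = 390
  bin 7: 210 = 210
  bin 8: 200 = 200
Every load is within 390, so 8 bins suffice.

Yes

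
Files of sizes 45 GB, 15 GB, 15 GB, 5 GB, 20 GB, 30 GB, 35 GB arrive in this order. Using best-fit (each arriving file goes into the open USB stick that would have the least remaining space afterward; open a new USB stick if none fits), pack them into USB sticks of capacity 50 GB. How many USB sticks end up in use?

  45 → USB stick 1 (new)  [load 45/50]
  15 → USB stick 2 (new)  [load 15/50]
  15 → USB stick 2  [load 30/50]
  5 → USB stick 1  [load 50/50]
  20 → USB stick 2  [load 50/50]
  30 → USB stick 3 (new)  [load 30/50]
  35 → USB stick 4 (new)  [load 35/50]
4 USB sticks opened.

4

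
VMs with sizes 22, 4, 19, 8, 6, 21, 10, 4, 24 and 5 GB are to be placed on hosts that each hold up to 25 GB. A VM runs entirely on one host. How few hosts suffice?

Total = 24 + 22 + 21 + 19 + 10 + 8 + 6 + 5 + 4 + 4 = 123 GB.
Lower bound: ⌈123/25⌉ = 5 hosts.
A packing using 6 hosts:
  host 1: 24 = 24
  host 2: 22 = 22
  host 3: 21 + 4 = 25
  host 4: 19 + 6 = 25
  host 5: 10 + 8 + 5 = 23
  host 6: 4 = 4
No arrangement into 5 hosts stays within capacity, so 6 is optimal.

6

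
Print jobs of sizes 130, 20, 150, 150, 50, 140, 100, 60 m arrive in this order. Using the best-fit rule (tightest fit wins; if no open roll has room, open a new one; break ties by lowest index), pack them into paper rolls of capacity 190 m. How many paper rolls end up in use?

5

  130 → roll 1 (new)  [load 130/190]
  20 → roll 1  [load 150/190]
  150 → roll 2 (new)  [load 150/190]
  150 → roll 3 (new)  [load 150/190]
  50 → roll 4 (new)  [load 50/190]
  140 → roll 4  [load 190/190]
  100 → roll 5 (new)  [load 100/190]
  60 → roll 5  [load 160/190]
5 paper rolls opened.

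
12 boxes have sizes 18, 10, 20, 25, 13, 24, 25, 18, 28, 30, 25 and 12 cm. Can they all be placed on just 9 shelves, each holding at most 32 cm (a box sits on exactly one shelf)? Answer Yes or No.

Yes

A valid assignment using 9 shelves:
  shelf 1: 30 = 30
  shelf 2: 28 = 28
  shelf 3: 25 = 25
  shelf 4: 25 = 25
  shelf 5: 25 = 25
  shelf 6: 24 = 24
  shelf 7: 20 + 12 = 32
  shelf 8: 18 + 13 = 31
  shelf 9: 18 + 10 = 28
Every load is within 32 cm, so 9 shelves suffice.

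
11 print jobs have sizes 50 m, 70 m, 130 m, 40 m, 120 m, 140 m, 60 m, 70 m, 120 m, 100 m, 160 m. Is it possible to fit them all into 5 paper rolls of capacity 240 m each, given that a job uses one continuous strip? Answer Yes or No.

Yes

A valid assignment using 5 paper rolls:
  roll 1: 160 + 70 = 230
  roll 2: 140 + 100 = 240
  roll 3: 130 + 70 + 40 = 240
  roll 4: 120 + 120 = 240
  roll 5: 60 + 50 = 110
Every load is within 240 m, so 5 paper rolls suffice.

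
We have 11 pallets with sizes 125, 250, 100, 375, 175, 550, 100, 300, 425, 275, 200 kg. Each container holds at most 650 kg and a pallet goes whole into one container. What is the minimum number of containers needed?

Total = 550 + 425 + 375 + 300 + 275 + 250 + 200 + 175 + 125 + 100 + 100 = 2875 kg.
Lower bound: ⌈2875/650⌉ = 5 containers.
A packing using 5 containers:
  container 1: 550 + 100 = 650
  container 2: 425 + 200 = 625
  container 3: 375 + 275 = 650
  container 4: 300 + 250 + 100 = 650
  container 5: 175 + 125 = 300
This matches the lower bound, so 5 is optimal.

5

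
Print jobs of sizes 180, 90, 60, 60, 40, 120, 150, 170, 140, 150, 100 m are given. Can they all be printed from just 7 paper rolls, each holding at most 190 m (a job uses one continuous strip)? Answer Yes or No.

Total = 1260 m; ⌈1260/190⌉ = 7.
The bound of 7 does not rule out 7, but exhaustive search shows no assignment into 7 paper rolls of capacity 190 m exists — the minimum is 8.

No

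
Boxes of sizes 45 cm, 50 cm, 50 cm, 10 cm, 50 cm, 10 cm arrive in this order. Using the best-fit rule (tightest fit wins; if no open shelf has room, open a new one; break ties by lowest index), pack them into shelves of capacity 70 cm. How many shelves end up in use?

4

  45 → shelf 1 (new)  [load 45/70]
  50 → shelf 2 (new)  [load 50/70]
  50 → shelf 3 (new)  [load 50/70]
  10 → shelf 2  [load 60/70]
  50 → shelf 4 (new)  [load 50/70]
  10 → shelf 2  [load 70/70]
4 shelves opened.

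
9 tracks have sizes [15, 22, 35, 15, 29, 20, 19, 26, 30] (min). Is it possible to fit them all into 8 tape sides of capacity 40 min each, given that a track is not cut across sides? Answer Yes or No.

Yes

A valid assignment using 7 tape sides:
  side 1: 35 = 35
  side 2: 30 = 30
  side 3: 29 = 29
  side 4: 26 = 26
  side 5: 22 + 15 = 37
  side 6: 20 + 19 = 39
  side 7: 15 = 15
That uses only 7 ≤ 8, so 8 tape sides are enough.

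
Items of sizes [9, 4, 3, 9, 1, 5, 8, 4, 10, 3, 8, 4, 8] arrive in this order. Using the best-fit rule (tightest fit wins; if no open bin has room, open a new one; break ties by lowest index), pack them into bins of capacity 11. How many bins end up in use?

  9 → bin 1 (new)  [load 9/11]
  4 → bin 2 (new)  [load 4/11]
  3 → bin 2  [load 7/11]
  9 → bin 3 (new)  [load 9/11]
  1 → bin 1  [load 10/11]
  5 → bin 4 (new)  [load 5/11]
  8 → bin 5 (new)  [load 8/11]
  4 → bin 2  [load 11/11]
  10 → bin 6 (new)  [load 10/11]
  3 → bin 5  [load 11/11]
  8 → bin 7 (new)  [load 8/11]
  4 → bin 4  [load 9/11]
  8 → bin 8 (new)  [load 8/11]
8 bins opened.

8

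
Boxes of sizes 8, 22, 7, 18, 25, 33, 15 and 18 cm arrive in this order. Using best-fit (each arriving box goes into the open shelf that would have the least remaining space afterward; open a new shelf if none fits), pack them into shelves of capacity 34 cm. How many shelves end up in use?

5

  8 → shelf 1 (new)  [load 8/34]
  22 → shelf 1  [load 30/34]
  7 → shelf 2 (new)  [load 7/34]
  18 → shelf 2  [load 25/34]
  25 → shelf 3 (new)  [load 25/34]
  33 → shelf 4 (new)  [load 33/34]
  15 → shelf 5 (new)  [load 15/34]
  18 → shelf 5  [load 33/34]
5 shelves opened.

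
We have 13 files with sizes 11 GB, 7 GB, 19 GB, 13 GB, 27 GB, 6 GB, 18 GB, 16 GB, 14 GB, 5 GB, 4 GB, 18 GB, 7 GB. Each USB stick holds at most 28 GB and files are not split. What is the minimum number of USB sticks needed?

7

Total = 27 + 19 + 18 + 18 + 16 + 14 + 13 + 11 + 7 + 7 + 6 + 5 + 4 = 165 GB.
Lower bound: ⌈165/28⌉ = 6 USB sticks.
A packing using 7 USB sticks:
  USB stick 1: 27 = 27
  USB stick 2: 19 + 7 = 26
  USB stick 3: 18 + 7 = 25
  USB stick 4: 18 + 6 + 4 = 28
  USB stick 5: 16 + 11 = 27
  USB stick 6: 14 + 13 = 27
  USB stick 7: 5 = 5
No arrangement into 6 USB sticks stays within capacity, so 7 is optimal.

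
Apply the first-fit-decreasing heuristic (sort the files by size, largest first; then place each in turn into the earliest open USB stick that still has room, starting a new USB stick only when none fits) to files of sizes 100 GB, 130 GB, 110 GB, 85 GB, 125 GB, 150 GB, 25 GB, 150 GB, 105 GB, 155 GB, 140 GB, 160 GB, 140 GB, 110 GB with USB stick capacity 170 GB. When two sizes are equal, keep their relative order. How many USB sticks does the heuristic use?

13

Sorted descending: 160, 155, 150, 150, 140, 140, 130, 125, 110, 110, 105, 100, 85, 25.
  160 → USB stick 1 (new)  [load 160/170]
  155 → USB stick 2 (new)  [load 155/170]
  150 → USB stick 3 (new)  [load 150/170]
  150 → USB stick 4 (new)  [load 150/170]
  140 → USB stick 5 (new)  [load 140/170]
  140 → USB stick 6 (new)  [load 140/170]
  130 → USB stick 7 (new)  [load 130/170]
  125 → USB stick 8 (new)  [load 125/170]
  110 → USB stick 9 (new)  [load 110/170]
  110 → USB stick 10 (new)  [load 110/170]
  105 → USB stick 11 (new)  [load 105/170]
  100 → USB stick 12 (new)  [load 100/170]
  85 → USB stick 13 (new)  [load 85/170]
  25 → USB stick 5  [load 165/170]
13 USB sticks opened.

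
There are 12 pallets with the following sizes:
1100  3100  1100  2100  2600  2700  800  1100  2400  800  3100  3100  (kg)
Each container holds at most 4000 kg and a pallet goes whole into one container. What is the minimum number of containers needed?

7

Total = 3100 + 3100 + 3100 + 2700 + 2600 + 2400 + 2100 + 1100 + 1100 + 1100 + 800 + 800 = 24000 kg.
Lower bound: ⌈24000/4000⌉ = 6 containers.
Also, 7 pallets each exceed 2000 kg, and no two of those can share a container, so at least 7 containers are needed.
A packing using 7 containers:
  container 1: 3100 + 800 = 3900
  container 2: 3100 + 800 = 3900
  container 3: 3100 = 3100
  container 4: 2700 + 1100 = 3800
  container 5: 2600 + 1100 = 3700
  container 6: 2400 + 1100 = 3500
  container 7: 2100 = 2100
This matches the lower bound, so 7 is optimal.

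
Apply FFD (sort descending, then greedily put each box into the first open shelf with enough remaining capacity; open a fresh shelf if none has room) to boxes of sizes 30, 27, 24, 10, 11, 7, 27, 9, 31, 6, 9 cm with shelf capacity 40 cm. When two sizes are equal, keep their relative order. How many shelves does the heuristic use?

Sorted descending: 31, 30, 27, 27, 24, 11, 10, 9, 9, 7, 6.
  31 → shelf 1 (new)  [load 31/40]
  30 → shelf 2 (new)  [load 30/40]
  27 → shelf 3 (new)  [load 27/40]
  27 → shelf 4 (new)  [load 27/40]
  24 → shelf 5 (new)  [load 24/40]
  11 → shelf 3  [load 38/40]
  10 → shelf 2  [load 40/40]
  9 → shelf 1  [load 40/40]
  9 → shelf 4  [load 36/40]
  7 → shelf 5  [load 31/40]
  6 → shelf 5  [load 37/40]
5 shelves opened.

5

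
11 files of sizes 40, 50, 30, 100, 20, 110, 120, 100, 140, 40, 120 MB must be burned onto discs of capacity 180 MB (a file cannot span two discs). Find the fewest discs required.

Total = 140 + 120 + 120 + 110 + 100 + 100 + 50 + 40 + 40 + 30 + 20 = 870 MB.
Lower bound: ⌈870/180⌉ = 5 discs.
Also, 6 files each exceed 90 MB, and no two of those can share a disc, so at least 6 discs are needed.
A packing using 6 discs:
  disc 1: 140 + 40 = 180
  disc 2: 120 + 50 = 170
  disc 3: 120 + 40 + 20 = 180
  disc 4: 110 + 30 = 140
  disc 5: 100 = 100
  disc 6: 100 = 100
This matches the lower bound, so 6 is optimal.

6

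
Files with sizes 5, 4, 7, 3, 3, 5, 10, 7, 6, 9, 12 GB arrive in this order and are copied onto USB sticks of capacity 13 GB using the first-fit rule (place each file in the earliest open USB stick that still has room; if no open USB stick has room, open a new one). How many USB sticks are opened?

7

  5 → USB stick 1 (new)  [load 5/13]
  4 → USB stick 1  [load 9/13]
  7 → USB stick 2 (new)  [load 7/13]
  3 → USB stick 1  [load 12/13]
  3 → USB stick 2  [load 10/13]
  5 → USB stick 3 (new)  [load 5/13]
  10 → USB stick 4 (new)  [load 10/13]
  7 → USB stick 3  [load 12/13]
  6 → USB stick 5 (new)  [load 6/13]
  9 → USB stick 6 (new)  [load 9/13]
  12 → USB stick 7 (new)  [load 12/13]
7 USB sticks opened.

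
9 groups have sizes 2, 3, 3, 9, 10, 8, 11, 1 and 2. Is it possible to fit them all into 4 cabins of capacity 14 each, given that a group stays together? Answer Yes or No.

Yes

A valid assignment using 4 cabins:
  cabin 1: 11 + 3 = 14
  cabin 2: 10 + 3 + 1 = 14
  cabin 3: 9 + 2 + 2 = 13
  cabin 4: 8 = 8
Every load is within 14, so 4 cabins suffice.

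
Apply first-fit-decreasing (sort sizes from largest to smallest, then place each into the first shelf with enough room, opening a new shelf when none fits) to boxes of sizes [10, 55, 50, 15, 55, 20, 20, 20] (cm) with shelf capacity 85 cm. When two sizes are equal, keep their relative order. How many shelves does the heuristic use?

Sorted descending: 55, 55, 50, 20, 20, 20, 15, 10.
  55 → shelf 1 (new)  [load 55/85]
  55 → shelf 2 (new)  [load 55/85]
  50 → shelf 3 (new)  [load 50/85]
  20 → shelf 1  [load 75/85]
  20 → shelf 2  [load 75/85]
  20 → shelf 3  [load 70/85]
  15 → shelf 3  [load 85/85]
  10 → shelf 1  [load 85/85]
3 shelves opened.

3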